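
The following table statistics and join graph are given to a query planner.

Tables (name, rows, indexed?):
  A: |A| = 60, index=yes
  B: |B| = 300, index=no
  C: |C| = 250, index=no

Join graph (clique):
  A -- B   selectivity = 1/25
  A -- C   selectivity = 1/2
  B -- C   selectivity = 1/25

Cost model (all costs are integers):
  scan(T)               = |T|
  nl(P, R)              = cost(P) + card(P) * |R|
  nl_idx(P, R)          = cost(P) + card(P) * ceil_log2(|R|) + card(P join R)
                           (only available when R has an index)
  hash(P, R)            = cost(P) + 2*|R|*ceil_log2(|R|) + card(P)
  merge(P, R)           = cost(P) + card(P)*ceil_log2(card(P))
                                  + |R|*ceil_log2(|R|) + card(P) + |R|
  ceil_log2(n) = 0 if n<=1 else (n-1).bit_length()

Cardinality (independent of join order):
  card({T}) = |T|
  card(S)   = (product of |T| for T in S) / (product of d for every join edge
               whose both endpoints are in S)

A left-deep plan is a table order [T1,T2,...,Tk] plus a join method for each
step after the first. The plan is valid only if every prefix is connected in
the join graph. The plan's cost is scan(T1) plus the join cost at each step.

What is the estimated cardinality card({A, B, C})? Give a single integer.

Tables in S: A(60), B(300), C(250)
Edges inside S: A-B(d=25), A-C(d=2), B-C(d=25)
numerator = 60 * 300 * 250 = 4500000
denominator = 25 * 2 * 25 = 1250
card(S) = 4500000 / 1250 = 3600

3600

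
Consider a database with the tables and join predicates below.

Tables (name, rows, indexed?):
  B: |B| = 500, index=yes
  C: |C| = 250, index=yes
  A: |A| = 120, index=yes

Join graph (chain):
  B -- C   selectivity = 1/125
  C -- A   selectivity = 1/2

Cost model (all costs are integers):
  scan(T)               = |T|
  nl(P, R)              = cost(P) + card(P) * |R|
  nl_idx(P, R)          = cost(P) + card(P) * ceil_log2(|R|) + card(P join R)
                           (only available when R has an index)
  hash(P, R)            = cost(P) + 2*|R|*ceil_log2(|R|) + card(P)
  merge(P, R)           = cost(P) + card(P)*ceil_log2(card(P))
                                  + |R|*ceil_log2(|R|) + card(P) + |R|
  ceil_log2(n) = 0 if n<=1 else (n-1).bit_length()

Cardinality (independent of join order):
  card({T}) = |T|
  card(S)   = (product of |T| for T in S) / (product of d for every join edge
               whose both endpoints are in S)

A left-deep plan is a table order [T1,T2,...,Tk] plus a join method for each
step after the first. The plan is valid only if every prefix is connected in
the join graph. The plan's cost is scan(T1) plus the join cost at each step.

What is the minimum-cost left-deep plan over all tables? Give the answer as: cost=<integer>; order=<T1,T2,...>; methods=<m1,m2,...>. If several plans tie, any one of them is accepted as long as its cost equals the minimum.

cost=6180; order=C,B,A; methods=nl_idx,hash

Selinger DP (subsets sized 1..n):
  {B}: scan cost=500, card=500
  {C}: scan cost=250, card=250
  {A}: scan cost=120, card=120
  {BC}: card=1000; try (B,nl_idx)→3500, (C,hash)→5000, (C,nl_idx)→5500, (B,merge)→7500, (C,merge)→7750, (B,hash)→9500 …(+2); best=3500 via (B,nl_idx)
  {AC}: card=15000; try (A,hash)→2180, (C,merge)→3330, (A,merge)→3460, (C,hash)→4240, (C,nl_idx)→16080, (A,nl_idx)→17000 …(+2); best=2180 via (A,hash)
  {ABC}: card=60000; try (A,hash)→6180, (A,merge)→15460, (B,hash)→26180, (A,nl_idx)→70500, (A,nl)→123500, (B,nl_idx)→197180 …(+2); best=6180 via (A,hash)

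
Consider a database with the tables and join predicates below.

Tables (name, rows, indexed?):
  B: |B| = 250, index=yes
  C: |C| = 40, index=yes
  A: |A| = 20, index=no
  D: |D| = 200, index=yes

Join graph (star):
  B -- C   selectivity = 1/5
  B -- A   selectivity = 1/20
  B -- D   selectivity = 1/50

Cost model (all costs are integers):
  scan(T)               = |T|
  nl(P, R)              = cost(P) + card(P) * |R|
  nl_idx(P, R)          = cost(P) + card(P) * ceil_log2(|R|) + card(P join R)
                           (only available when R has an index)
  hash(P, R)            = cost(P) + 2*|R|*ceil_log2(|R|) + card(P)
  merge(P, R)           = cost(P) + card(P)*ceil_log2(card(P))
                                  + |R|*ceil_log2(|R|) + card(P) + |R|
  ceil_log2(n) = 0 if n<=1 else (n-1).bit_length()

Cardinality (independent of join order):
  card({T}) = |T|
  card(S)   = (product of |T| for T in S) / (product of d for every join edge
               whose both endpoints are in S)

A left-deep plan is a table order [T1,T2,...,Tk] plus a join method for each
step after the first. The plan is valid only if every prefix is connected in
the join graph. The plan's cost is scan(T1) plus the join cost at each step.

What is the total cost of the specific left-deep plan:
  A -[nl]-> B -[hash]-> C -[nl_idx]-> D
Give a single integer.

29750

step 1: scan A: cost=20, card=20
step 2: join B via nl
    card(P join B) = 20*250/(20) = 250
    cost = 20 + 20*250 = 5020
step 3: join C via hash
    card(P join C) = 250*40/(5) = 2000
    cost = 5020 + 2*40*6 + 250 = 5750
step 4: join D via nl_idx
    card(P join D) = 2000*200/(50) = 8000
    cost = 5750 + 2000*8 + 8000 = 29750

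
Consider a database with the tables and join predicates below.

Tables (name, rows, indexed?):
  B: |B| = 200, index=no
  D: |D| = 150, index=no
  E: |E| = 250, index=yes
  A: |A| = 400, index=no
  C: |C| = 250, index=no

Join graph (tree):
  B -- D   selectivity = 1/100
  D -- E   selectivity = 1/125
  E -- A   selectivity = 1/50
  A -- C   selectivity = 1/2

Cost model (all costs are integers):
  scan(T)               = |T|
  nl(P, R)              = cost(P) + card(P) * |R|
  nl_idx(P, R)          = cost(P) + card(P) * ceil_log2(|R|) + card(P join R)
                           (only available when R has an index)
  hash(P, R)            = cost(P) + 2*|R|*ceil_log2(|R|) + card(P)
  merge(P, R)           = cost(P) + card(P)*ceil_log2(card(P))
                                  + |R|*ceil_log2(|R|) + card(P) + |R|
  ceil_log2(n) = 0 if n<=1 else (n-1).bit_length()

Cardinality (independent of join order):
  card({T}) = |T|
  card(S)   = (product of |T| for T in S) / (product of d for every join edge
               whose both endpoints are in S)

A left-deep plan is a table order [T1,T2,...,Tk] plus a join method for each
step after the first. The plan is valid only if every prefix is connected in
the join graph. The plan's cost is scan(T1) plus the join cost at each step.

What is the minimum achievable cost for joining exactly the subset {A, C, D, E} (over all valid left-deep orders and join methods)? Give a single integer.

Selinger DP over subsets of {A,C,D,E}:
  {D}: scan cost=150, card=150
  {E}: scan cost=250, card=250
  {A}: scan cost=400, card=400
  {C}: scan cost=250, card=250
  {DE}: card=300; try (E,nl_idx)→1650, (D,hash)→2900, (E,merge)→3750, (D,merge)→3850, (E,hash)→4300, (E,nl)→37650 …(+1); best=1650 via (E,nl_idx)
  {AE}: card=2000; try (E,hash)→4800, (E,nl_idx)→5600, (A,merge)→6500, (E,merge)→6650, (A,hash)→7700, (A,nl)→100250 …(+1); best=4800 via (E,hash)
  {AC}: card=50000; try (C,hash)→4800, (A,merge)→6500, (C,merge)→6650, (A,hash)→7700, (A,nl)→100250, (C,nl)→100400; best=4800 via (C,hash)
  {ADE}: card=2400; try (A,merge)→8650, (A,hash)→9150, (D,hash)→9200, (D,merge)→30150, (A,nl)→121650, (D,nl)→304800; best=8650 via (A,merge)
  {ACE}: card=250000; try (C,hash)→10800, (C,merge)→31050, (E,hash)→58800, (C,nl)→504800, (E,nl_idx)→654800, (E,merge)→857050 …(+1); best=10800 via (C,hash)
  {ACDE}: card=300000; try (C,hash)→15050, (C,merge)→42100, (D,hash)→263200, (C,nl)→608650, (D,merge)→4762150, (D,nl)→37510800; best=15050 via (C,hash)

15050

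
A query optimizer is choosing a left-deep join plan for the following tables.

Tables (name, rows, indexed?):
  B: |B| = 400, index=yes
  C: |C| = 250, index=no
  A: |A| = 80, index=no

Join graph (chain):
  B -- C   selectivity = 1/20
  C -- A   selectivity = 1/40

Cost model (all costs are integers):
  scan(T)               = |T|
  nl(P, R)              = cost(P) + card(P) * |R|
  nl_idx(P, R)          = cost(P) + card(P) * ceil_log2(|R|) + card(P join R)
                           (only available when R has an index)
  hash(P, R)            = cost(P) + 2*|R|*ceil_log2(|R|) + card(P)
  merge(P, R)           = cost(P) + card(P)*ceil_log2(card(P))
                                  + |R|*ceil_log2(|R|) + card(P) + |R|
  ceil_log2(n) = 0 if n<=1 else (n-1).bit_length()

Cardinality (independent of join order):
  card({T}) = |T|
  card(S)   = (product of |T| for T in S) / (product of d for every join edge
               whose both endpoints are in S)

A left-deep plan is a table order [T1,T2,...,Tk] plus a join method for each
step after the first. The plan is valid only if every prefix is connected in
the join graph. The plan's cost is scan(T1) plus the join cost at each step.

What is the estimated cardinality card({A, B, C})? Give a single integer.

Tables in S: A(80), B(400), C(250)
Edges inside S: B-C(d=20), C-A(d=40)
numerator = 80 * 400 * 250 = 8000000
denominator = 20 * 40 = 800
card(S) = 8000000 / 800 = 10000

10000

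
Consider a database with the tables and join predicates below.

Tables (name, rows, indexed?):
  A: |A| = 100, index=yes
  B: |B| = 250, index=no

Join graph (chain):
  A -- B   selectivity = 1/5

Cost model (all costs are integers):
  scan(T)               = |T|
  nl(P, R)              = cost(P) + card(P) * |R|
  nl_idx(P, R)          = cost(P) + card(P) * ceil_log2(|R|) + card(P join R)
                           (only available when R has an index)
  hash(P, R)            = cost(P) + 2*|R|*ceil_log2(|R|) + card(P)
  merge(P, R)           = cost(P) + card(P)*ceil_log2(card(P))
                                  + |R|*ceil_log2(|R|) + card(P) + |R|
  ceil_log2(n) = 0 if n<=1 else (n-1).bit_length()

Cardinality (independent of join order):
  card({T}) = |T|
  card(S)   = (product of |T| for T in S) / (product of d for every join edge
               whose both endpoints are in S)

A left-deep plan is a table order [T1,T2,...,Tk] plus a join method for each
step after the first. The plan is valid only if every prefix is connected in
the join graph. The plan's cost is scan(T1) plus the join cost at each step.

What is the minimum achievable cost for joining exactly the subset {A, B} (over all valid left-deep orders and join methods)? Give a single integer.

Selinger DP over subsets of {A,B}:
  {A}: scan cost=100, card=100
  {B}: scan cost=250, card=250
  {AB}: card=5000; try (A,hash)→1900, (B,merge)→3150, (A,merge)→3300, (B,hash)→4200, (A,nl_idx)→7000, (B,nl)→25100 …(+1); best=1900 via (A,hash)

1900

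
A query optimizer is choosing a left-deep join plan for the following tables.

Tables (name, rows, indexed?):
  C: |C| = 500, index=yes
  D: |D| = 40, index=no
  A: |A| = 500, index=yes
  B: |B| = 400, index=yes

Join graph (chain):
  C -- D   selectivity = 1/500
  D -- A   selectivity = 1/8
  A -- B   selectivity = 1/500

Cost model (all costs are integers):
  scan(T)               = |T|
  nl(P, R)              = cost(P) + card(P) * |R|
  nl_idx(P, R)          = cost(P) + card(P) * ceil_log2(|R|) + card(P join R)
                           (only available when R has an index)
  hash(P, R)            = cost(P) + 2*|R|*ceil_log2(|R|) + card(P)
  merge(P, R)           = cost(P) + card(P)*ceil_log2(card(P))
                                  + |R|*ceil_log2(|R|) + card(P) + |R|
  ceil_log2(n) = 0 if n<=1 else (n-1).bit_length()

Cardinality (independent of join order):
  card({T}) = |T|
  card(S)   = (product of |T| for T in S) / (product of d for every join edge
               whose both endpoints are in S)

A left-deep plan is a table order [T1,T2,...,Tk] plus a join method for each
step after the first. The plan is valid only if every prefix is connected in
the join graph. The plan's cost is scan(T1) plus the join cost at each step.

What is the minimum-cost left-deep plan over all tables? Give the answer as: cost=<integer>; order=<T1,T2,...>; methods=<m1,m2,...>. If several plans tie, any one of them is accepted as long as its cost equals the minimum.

Selinger DP (subsets sized 1..n):
  {C}: scan cost=500, card=500
  {D}: scan cost=40, card=40
  {A}: scan cost=500, card=500
  {B}: scan cost=400, card=400
  {CD}: card=40; try (C,nl_idx)→440, (D,hash)→1480, (C,merge)→5320, (D,merge)→5780, (C,hash)→9080, (C,nl)→20040 …(+1); best=440 via (C,nl_idx)
  {AD}: card=2500; try (D,hash)→1480, (A,nl_idx)→2900, (A,merge)→5320, (D,merge)→5780, (A,hash)→9080, (A,nl)→20040 …(+1); best=1480 via (D,hash)
  {AB}: card=400; try (A,nl_idx)→4400, (B,nl_idx)→5400, (B,hash)→8200, (A,merge)→9400, (B,merge)→9500, (A,hash)→9800 …(+2); best=4400 via (A,nl_idx)
  {ACD}: card=2500; try (A,nl_idx)→3300, (A,merge)→5720, (A,hash)→9480, (C,hash)→12980, (A,nl)→20440, (C,nl_idx)→26480 …(+2); best=3300 via (A,nl_idx)
  {ABD}: card=2000; try (D,hash)→5280, (D,merge)→8680, (B,hash)→11180, (D,nl)→20400, (B,nl_idx)→25980, (B,merge)→37980 …(+1); best=5280 via (D,hash)
  {ABCD}: card=2000; try (B,hash)→13000, (C,hash)→16280, (C,nl_idx)→25280, (B,nl_idx)→27800, (C,merge)→34280, (B,merge)→39800 …(+2); best=13000 via (B,hash)

cost=13000; order=D,C,A,B; methods=nl_idx,nl_idx,hash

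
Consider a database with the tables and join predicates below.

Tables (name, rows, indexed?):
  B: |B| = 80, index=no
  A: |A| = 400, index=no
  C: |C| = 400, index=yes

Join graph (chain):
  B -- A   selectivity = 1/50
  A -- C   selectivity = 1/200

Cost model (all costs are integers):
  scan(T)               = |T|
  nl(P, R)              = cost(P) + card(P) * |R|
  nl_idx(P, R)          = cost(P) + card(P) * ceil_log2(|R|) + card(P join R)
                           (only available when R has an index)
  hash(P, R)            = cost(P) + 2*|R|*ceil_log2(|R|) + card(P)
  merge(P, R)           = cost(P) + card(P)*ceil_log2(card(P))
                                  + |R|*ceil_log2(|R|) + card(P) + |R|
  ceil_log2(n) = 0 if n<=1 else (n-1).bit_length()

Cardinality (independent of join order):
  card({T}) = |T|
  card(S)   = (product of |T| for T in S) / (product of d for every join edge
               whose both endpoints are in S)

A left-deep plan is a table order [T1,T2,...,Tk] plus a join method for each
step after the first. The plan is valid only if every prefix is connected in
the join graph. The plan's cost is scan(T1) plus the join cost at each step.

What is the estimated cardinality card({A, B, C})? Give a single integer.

Tables in S: A(400), B(80), C(400)
Edges inside S: B-A(d=50), A-C(d=200)
numerator = 400 * 80 * 400 = 12800000
denominator = 50 * 200 = 10000
card(S) = 12800000 / 10000 = 1280

1280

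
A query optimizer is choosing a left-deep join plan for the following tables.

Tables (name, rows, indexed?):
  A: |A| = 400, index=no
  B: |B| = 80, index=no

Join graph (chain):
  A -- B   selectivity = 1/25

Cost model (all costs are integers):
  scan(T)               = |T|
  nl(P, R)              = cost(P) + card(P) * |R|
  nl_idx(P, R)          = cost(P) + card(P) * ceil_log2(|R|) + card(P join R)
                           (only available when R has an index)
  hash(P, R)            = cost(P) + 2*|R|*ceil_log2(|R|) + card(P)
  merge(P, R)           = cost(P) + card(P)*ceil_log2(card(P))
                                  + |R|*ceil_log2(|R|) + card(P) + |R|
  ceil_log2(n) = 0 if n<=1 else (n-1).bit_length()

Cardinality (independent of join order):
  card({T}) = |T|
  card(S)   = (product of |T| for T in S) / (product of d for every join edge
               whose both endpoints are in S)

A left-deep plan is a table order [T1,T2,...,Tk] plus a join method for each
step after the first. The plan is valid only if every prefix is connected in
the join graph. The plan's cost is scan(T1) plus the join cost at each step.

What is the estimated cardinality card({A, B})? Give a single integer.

1280

Tables in S: A(400), B(80)
Edges inside S: A-B(d=25)
numerator = 400 * 80 = 32000
denominator = 25 = 25
card(S) = 32000 / 25 = 1280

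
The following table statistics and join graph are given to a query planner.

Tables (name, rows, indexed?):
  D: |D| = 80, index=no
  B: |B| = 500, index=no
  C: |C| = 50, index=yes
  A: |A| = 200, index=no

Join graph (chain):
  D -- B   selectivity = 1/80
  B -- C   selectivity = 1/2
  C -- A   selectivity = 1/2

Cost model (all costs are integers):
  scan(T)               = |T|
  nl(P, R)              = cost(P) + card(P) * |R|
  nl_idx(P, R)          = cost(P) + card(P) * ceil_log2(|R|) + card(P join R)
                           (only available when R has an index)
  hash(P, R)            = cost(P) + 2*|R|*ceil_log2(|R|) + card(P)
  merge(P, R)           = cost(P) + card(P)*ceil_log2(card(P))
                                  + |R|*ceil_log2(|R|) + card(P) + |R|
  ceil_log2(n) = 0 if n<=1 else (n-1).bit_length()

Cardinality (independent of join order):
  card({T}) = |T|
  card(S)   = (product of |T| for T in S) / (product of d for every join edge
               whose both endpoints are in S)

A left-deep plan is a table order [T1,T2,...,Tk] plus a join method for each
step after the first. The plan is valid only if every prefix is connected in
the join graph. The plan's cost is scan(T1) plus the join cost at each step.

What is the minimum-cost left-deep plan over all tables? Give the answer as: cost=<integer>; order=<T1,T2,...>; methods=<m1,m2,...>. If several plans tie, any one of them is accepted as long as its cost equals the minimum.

cost=18920; order=B,D,C,A; methods=hash,hash,hash

Selinger DP (subsets sized 1..n):
  {D}: scan cost=80, card=80
  {B}: scan cost=500, card=500
  {C}: scan cost=50, card=50
  {A}: scan cost=200, card=200
  {BD}: card=500; try (D,hash)→2120, (B,merge)→5720, (D,merge)→6140, (B,hash)→9160, (B,nl)→40080, (D,nl)→40500; best=2120 via (D,hash)
  {BC}: card=12500; try (C,hash)→1600, (B,merge)→5400, (C,merge)→5850, (B,hash)→9100, (C,nl_idx)→16000, (B,nl)→25050 …(+1); best=1600 via (C,hash)
  {AC}: card=5000; try (C,hash)→1000, (A,merge)→2200, (C,merge)→2350, (A,hash)→3300, (C,nl_idx)→6400, (A,nl)→10050 …(+1); best=1000 via (C,hash)
  {BCD}: card=12500; try (C,hash)→3220, (C,merge)→7470, (D,hash)→15220, (C,nl_idx)→17620, (C,nl)→27120, (D,merge)→189740 …(+1); best=3220 via (C,hash)
  {ABC}: card=1250000; try (B,hash)→15000, (A,hash)→17300, (B,merge)→76000, (A,merge)→190900, (B,nl)→2501000, (A,nl)→2501600; best=15000 via (B,hash)
  {ABCD}: card=1250000; try (A,hash)→18920, (A,merge)→192520, (D,hash)→1266120, (A,nl)→2503220, (D,merge)→27515640, (D,nl)→100015000; best=18920 via (A,hash)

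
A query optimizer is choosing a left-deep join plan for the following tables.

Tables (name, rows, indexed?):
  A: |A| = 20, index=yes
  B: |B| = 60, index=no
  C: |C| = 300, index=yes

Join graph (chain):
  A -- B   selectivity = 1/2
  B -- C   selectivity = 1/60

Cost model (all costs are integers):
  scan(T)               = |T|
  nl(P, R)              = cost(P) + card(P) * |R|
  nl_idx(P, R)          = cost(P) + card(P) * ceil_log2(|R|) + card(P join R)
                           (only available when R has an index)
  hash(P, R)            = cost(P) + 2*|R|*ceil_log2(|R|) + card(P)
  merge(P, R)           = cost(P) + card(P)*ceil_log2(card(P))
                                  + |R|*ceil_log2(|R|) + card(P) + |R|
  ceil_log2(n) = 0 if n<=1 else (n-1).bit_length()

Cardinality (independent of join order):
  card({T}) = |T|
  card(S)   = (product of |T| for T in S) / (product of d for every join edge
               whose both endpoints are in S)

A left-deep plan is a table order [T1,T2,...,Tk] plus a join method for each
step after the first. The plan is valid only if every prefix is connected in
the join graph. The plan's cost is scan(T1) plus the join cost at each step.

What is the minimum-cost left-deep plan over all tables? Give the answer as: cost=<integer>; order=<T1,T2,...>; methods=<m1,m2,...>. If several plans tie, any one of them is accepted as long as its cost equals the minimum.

Selinger DP (subsets sized 1..n):
  {A}: scan cost=20, card=20
  {B}: scan cost=60, card=60
  {C}: scan cost=300, card=300
  {AB}: card=600; try (A,hash)→320, (B,merge)→560, (A,merge)→600, (B,hash)→760, (A,nl_idx)→960, (B,nl)→1220 …(+1); best=320 via (A,hash)
  {BC}: card=300; try (C,nl_idx)→900, (B,hash)→1320, (C,merge)→3480, (B,merge)→3720, (C,hash)→5520, (C,nl)→18060 …(+1); best=900 via (C,nl_idx)
  {ABC}: card=3000; try (A,hash)→1400, (A,merge)→4020, (A,nl_idx)→5400, (C,hash)→6320, (A,nl)→6900, (C,nl_idx)→8720 …(+2); best=1400 via (A,hash)

cost=1400; order=B,C,A; methods=nl_idx,hash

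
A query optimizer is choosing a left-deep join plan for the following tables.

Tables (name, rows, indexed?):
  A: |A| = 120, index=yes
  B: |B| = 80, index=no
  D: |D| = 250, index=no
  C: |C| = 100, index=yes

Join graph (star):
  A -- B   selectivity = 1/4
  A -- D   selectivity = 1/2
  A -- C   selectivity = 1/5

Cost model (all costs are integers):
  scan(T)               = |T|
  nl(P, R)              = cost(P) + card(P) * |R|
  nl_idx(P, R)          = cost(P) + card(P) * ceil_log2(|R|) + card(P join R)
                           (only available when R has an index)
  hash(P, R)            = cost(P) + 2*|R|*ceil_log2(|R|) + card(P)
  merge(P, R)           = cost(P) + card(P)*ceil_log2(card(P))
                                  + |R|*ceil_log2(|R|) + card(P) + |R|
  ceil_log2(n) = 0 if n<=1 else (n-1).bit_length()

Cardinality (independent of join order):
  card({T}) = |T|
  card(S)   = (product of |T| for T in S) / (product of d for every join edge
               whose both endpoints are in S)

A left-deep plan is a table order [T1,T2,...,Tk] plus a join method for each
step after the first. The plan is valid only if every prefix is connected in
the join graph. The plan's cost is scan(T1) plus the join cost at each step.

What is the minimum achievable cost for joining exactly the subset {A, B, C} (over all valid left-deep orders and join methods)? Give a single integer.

Selinger DP over subsets of {A,B,C}:
  {A}: scan cost=120, card=120
  {B}: scan cost=80, card=80
  {C}: scan cost=100, card=100
  {AB}: card=2400; try (B,hash)→1360, (A,merge)→1680, (B,merge)→1720, (A,hash)→1840, (A,nl_idx)→3040, (A,nl)→9680 …(+1); best=1360 via (B,hash)
  {AC}: card=2400; try (C,hash)→1640, (A,merge)→1860, (C,merge)→1880, (A,hash)→1880, (A,nl_idx)→3200, (C,nl_idx)→3360 …(+2); best=1640 via (C,hash)
  {ABC}: card=48000; try (C,hash)→5160, (B,hash)→5160, (C,merge)→33360, (B,merge)→33480, (C,nl_idx)→66160, (B,nl)→193640 …(+1); best=5160 via (C,hash)

5160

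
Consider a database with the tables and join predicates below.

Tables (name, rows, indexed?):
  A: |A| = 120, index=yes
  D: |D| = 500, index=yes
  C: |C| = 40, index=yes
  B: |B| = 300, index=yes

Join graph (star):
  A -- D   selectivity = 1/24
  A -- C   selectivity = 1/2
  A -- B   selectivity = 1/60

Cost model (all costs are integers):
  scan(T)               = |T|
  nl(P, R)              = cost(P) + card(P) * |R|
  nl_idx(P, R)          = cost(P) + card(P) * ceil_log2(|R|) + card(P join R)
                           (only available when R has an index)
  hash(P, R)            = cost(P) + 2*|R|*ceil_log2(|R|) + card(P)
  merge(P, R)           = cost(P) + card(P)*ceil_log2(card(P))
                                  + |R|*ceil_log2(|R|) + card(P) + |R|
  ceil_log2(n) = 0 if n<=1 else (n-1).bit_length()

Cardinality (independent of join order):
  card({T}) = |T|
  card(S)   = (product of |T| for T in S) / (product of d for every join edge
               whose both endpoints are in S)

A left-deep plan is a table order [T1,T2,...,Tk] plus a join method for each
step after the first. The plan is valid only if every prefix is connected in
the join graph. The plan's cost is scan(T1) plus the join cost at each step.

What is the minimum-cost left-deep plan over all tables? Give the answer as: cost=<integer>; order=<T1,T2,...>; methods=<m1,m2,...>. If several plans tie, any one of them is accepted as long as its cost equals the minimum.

cost=23560; order=D,A,B,C; methods=hash,hash,hash

Selinger DP (subsets sized 1..n):
  {A}: scan cost=120, card=120
  {D}: scan cost=500, card=500
  {C}: scan cost=40, card=40
  {B}: scan cost=300, card=300
  {AD}: card=2500; try (A,hash)→2680, (D,nl_idx)→3700, (D,merge)→6080, (A,merge)→6460, (A,nl_idx)→6500, (D,hash)→9240 …(+2); best=2680 via (A,hash)
  {AC}: card=2400; try (C,hash)→720, (A,merge)→1280, (C,merge)→1360, (A,hash)→1760, (A,nl_idx)→2720, (C,nl_idx)→3240 …(+2); best=720 via (C,hash)
  {AB}: card=600; try (B,nl_idx)→1800, (A,hash)→2280, (A,nl_idx)→3000, (B,merge)→4080, (A,merge)→4260, (B,hash)→5640 …(+2); best=1800 via (B,nl_idx)
  {ACD}: card=50000; try (C,hash)→5660, (D,hash)→12120, (C,merge)→35460, (D,merge)→36920, (C,nl_idx)→67680, (D,nl_idx)→72320 …(+2); best=5660 via (C,hash)
  {ABD}: card=12500; try (B,hash)→10580, (D,hash)→11400, (D,merge)→13400, (D,nl_idx)→19700, (B,nl_idx)→37680, (B,merge)→38180 …(+2); best=10580 via (B,hash)
  {ABC}: card=12000; try (C,hash)→2880, (B,hash)→8520, (C,merge)→8680, (C,nl_idx)→17400, (C,nl)→25800, (B,nl_idx)→34320 …(+2); best=2880 via (C,hash)
  {ABCD}: card=250000; try (C,hash)→23560, (D,hash)→23880, (B,hash)→61060, (D,merge)→187880, (C,merge)→198360, (C,nl_idx)→335580 …(+6); best=23560 via (C,hash)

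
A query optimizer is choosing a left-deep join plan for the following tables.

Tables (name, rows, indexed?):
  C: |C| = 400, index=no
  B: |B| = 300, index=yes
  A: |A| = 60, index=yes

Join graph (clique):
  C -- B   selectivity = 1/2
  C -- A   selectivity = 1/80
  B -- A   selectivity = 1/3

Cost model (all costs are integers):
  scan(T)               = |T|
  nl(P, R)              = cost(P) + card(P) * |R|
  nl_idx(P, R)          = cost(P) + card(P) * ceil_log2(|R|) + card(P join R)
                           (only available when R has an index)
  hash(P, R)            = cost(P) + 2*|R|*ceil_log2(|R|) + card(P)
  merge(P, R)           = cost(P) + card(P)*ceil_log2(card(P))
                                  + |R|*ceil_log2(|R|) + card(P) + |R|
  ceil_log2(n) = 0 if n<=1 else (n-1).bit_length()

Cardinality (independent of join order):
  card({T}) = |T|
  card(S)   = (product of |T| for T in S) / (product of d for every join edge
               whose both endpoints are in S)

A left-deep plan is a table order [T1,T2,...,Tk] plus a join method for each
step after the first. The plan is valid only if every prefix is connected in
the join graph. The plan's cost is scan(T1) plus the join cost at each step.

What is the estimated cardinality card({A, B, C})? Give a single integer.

Tables in S: A(60), B(300), C(400)
Edges inside S: C-B(d=2), C-A(d=80), B-A(d=3)
numerator = 60 * 300 * 400 = 7200000
denominator = 2 * 80 * 3 = 480
card(S) = 7200000 / 480 = 15000

15000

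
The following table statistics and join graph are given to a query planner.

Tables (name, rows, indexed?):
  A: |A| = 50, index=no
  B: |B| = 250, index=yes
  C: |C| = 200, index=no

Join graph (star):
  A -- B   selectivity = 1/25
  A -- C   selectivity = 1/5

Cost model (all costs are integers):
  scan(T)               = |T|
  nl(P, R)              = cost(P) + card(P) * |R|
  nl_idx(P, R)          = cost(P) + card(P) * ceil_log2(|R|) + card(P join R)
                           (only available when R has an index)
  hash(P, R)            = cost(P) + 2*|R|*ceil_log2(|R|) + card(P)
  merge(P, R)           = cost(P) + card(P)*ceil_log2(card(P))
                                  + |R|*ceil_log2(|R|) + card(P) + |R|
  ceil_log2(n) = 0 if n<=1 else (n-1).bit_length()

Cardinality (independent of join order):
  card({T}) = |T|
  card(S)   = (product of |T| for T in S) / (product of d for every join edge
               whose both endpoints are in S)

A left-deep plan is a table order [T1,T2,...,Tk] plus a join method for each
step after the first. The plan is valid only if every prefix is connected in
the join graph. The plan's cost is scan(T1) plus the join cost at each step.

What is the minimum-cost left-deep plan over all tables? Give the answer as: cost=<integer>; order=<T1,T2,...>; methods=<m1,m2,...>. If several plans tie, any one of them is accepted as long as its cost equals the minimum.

Selinger DP (subsets sized 1..n):
  {A}: scan cost=50, card=50
  {B}: scan cost=250, card=250
  {C}: scan cost=200, card=200
  {AB}: card=500; try (B,nl_idx)→950, (A,hash)→1100, (B,merge)→2650, (A,merge)→2850, (B,hash)→4100, (B,nl)→12550 …(+1); best=950 via (B,nl_idx)
  {AC}: card=2000; try (A,hash)→1000, (C,merge)→2200, (A,merge)→2350, (C,hash)→3300, (C,nl)→10050, (A,nl)→10200; best=1000 via (A,hash)
  {ABC}: card=20000; try (C,hash)→4650, (B,hash)→7000, (C,merge)→7750, (B,merge)→27250, (B,nl_idx)→37000, (C,nl)→100950 …(+1); best=4650 via (C,hash)

cost=4650; order=A,B,C; methods=nl_idx,hash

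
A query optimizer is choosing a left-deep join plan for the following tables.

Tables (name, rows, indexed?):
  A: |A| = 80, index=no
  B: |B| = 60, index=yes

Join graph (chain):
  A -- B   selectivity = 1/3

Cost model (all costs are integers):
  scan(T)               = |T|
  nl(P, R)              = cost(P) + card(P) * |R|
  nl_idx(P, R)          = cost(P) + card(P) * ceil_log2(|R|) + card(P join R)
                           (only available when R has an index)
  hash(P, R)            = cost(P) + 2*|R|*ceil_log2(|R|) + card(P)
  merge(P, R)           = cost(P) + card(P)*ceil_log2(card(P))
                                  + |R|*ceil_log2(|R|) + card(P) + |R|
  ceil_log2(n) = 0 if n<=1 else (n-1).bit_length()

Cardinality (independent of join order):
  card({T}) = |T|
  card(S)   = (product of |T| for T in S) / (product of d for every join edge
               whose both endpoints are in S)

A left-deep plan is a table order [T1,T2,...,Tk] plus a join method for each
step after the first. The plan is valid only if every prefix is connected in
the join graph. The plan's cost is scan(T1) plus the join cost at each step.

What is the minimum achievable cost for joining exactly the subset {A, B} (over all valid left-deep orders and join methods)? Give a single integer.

880

Selinger DP over subsets of {A,B}:
  {A}: scan cost=80, card=80
  {B}: scan cost=60, card=60
  {AB}: card=1600; try (B,hash)→880, (A,merge)→1120, (B,merge)→1140, (A,hash)→1240, (B,nl_idx)→2160, (A,nl)→4860 …(+1); best=880 via (B,hash)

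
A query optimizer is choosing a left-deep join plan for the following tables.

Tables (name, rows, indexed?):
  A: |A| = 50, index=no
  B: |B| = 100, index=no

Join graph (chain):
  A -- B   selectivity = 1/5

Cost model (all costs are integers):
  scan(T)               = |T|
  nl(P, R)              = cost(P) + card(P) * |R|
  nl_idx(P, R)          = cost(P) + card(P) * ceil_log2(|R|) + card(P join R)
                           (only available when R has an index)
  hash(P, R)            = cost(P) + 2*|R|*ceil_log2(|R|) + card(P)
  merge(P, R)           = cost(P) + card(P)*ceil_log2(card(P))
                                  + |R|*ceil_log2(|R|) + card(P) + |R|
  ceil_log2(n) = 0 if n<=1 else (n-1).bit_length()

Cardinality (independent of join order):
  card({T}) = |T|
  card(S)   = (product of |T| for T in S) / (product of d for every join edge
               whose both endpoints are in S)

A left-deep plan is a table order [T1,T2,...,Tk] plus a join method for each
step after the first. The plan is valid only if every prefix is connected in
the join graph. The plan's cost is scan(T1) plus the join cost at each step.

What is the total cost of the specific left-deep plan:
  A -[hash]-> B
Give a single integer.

step 1: scan A: cost=50, card=50
step 2: join B via hash
    card(P join B) = 50*100/(5) = 1000
    cost = 50 + 2*100*7 + 50 = 1500

1500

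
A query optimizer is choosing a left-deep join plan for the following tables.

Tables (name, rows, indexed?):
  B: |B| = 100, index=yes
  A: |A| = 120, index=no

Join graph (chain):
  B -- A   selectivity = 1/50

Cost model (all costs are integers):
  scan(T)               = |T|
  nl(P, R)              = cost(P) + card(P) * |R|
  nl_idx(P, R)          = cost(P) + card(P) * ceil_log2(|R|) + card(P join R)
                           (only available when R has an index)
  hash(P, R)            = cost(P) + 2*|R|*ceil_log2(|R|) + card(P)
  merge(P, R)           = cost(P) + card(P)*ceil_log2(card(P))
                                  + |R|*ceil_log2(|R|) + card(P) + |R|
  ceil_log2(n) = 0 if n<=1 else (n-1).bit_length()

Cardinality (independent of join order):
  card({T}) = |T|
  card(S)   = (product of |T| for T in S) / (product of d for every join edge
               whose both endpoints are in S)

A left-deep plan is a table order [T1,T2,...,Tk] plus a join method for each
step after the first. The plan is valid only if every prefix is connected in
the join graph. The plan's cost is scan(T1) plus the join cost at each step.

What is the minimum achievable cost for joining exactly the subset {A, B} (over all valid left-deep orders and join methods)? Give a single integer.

1200

Selinger DP over subsets of {A,B}:
  {B}: scan cost=100, card=100
  {A}: scan cost=120, card=120
  {AB}: card=240; try (B,nl_idx)→1200, (B,hash)→1640, (A,merge)→1860, (B,merge)→1880, (A,hash)→1880, (A,nl)→12100 …(+1); best=1200 via (B,nl_idx)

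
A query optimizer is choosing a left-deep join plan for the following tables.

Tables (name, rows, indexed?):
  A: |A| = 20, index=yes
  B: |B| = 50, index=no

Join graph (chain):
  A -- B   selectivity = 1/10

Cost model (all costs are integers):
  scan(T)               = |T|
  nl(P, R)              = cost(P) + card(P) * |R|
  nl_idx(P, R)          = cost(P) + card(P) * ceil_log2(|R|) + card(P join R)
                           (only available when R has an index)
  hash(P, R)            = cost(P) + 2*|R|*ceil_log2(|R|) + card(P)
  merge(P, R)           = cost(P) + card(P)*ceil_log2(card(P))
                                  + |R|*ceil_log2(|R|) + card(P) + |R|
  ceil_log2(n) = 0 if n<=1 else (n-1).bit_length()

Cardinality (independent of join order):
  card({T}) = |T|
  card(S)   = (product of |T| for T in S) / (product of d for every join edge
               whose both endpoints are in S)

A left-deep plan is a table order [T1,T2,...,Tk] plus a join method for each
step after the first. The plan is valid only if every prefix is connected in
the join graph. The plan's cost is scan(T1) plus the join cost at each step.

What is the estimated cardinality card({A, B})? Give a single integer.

100

Tables in S: A(20), B(50)
Edges inside S: A-B(d=10)
numerator = 20 * 50 = 1000
denominator = 10 = 10
card(S) = 1000 / 10 = 100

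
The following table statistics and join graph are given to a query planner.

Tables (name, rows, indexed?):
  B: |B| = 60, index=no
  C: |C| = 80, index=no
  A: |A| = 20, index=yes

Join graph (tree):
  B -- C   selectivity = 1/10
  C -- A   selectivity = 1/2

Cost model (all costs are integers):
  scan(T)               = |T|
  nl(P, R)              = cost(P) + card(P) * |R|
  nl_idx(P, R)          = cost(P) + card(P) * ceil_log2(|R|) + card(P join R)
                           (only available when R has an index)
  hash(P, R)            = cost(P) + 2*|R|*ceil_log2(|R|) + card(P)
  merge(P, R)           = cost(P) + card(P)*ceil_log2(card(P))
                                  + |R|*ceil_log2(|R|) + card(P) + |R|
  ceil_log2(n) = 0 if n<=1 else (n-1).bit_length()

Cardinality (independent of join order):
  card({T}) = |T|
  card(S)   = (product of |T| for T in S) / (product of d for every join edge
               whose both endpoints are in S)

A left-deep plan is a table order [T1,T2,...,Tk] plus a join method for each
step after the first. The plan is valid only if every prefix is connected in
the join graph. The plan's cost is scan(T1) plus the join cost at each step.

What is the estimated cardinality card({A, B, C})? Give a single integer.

Tables in S: A(20), B(60), C(80)
Edges inside S: B-C(d=10), C-A(d=2)
numerator = 20 * 60 * 80 = 96000
denominator = 10 * 2 = 20
card(S) = 96000 / 20 = 4800

4800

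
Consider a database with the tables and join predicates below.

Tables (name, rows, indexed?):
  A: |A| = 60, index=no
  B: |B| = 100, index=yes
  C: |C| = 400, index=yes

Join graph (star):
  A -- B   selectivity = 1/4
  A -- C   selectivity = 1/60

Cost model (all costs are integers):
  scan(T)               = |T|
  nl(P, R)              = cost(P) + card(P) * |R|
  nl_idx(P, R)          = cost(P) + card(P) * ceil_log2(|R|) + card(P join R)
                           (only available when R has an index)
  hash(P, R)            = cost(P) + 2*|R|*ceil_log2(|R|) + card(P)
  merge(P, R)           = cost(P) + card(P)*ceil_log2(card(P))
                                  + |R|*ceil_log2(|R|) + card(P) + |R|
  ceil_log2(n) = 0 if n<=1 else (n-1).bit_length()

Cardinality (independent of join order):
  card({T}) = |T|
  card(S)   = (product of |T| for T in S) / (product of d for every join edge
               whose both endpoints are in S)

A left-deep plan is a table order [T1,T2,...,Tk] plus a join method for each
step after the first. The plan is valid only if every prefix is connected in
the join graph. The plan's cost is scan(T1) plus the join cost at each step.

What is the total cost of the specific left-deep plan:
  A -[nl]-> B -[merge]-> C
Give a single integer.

step 1: scan A: cost=60, card=60
step 2: join B via nl
    card(P join B) = 60*100/(4) = 1500
    cost = 60 + 60*100 = 6060
step 3: join C via merge
    card(P join C) = 1500*400/(60) = 10000
    cost = 6060 + 1500*11 + 400*9 + 1500 + 400 = 28060

28060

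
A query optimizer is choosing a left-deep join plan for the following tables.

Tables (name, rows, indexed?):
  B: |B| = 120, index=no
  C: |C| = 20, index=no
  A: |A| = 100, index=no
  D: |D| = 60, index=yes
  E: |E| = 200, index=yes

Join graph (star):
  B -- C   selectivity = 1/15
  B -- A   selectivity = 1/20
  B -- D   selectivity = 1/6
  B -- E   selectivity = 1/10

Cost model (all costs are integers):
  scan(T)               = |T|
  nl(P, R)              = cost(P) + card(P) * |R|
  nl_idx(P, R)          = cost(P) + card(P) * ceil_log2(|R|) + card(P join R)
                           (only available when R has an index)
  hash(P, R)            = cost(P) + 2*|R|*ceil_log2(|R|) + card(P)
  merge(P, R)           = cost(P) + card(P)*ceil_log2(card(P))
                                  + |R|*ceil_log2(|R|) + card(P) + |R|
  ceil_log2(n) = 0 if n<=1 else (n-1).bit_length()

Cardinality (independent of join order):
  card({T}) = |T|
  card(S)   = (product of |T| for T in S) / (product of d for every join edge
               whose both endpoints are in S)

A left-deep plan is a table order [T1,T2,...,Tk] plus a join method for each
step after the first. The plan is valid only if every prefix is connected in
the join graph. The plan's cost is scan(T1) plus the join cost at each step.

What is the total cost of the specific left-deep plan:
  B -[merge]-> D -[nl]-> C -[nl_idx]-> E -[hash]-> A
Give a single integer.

103700

step 1: scan B: cost=120, card=120
step 2: join D via merge
    card(P join D) = 120*60/(6) = 1200
    cost = 120 + 120*7 + 60*6 + 120 + 60 = 1500
step 3: join C via nl
    card(P join C) = 1200*20/(15) = 1600
    cost = 1500 + 1200*20 = 25500
step 4: join E via nl_idx
    card(P join E) = 1600*200/(10) = 32000
    cost = 25500 + 1600*8 + 32000 = 70300
step 5: join A via hash
    card(P join A) = 32000*100/(20) = 160000
    cost = 70300 + 2*100*7 + 32000 = 103700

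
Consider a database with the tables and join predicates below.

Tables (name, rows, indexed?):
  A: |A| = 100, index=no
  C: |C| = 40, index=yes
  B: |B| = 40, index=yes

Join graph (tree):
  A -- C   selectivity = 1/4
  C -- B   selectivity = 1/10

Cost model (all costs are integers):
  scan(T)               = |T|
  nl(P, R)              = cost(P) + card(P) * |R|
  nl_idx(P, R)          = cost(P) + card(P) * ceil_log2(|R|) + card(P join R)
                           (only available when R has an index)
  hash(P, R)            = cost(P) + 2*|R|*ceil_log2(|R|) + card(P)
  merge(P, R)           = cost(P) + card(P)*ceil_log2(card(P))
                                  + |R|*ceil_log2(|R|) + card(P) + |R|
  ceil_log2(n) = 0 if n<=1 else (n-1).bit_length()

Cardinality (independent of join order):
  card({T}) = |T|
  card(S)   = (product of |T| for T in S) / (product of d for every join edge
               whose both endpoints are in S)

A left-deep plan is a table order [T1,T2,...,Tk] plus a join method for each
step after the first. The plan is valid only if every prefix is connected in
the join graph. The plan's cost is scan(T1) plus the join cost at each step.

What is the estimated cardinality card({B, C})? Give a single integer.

Tables in S: B(40), C(40)
Edges inside S: C-B(d=10)
numerator = 40 * 40 = 1600
denominator = 10 = 10
card(S) = 1600 / 10 = 160

160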